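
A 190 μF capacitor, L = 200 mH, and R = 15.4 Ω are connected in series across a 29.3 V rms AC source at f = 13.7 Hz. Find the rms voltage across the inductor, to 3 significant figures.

10.8 V

ω = 2πf = 86.08 rad/s
X_L = ωL = 17.2 Ω
X_C = 1/(ωC) = 61.1 Ω
Net reactance X = X_L − X_C = -43.9 Ω
Z = 15.4 − j43.9 Ω
|Z| = √(15.4² + 43.9²) = 46.5 Ω
I = V/|Z| = 629 mA
V_L = I·|Z_L| = 0.629 × 17.2 = 10.8 V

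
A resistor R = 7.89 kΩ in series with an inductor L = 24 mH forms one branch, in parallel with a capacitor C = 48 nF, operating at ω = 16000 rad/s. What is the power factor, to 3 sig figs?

X_L = ωL = 384 Ω
X_C = 1/(ωC) = 1300 Ω
Branch 1 (R+jX_L): Z₁ = 7890 + j384 Ω, |Z₁| = 7900 Ω
Branch 2 (−jX_C): Z₂ = −j1300 Ω
Parallel: Z = Z₁Z₂/(Z₁+Z₂), |Z| = 1290 Ω, ∠Z = -80.6°
cos φ = cos(-80.6°) = 0.164

0.164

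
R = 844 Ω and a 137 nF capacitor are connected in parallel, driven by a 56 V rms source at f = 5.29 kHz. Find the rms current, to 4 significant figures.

263.5 mA

ω = 2πf = 33240 rad/s
X_C = 1/(ωC) = 219.6 Ω
Parallel: admittances add. Y = 1/R + jωC
Y = (0.001185 + j0.004554) S
|Y| = 0.004705 S → |Z| = 1/|Y| = 212.5 Ω, ∠Z = −∠Y = -75.42°
I = V/|Z| = 56/212.5 = 263.5 mA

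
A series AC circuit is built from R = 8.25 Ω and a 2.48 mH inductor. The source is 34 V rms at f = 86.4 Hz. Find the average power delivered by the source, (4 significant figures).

136.5 W

ω = 2πf = 542.9 rad/s
X_L = ωL = 1.346 Ω
Z = 8.250 + j1.346 Ω
|Z| = √(8.250² + 1.346²) = 8.359 Ω
∠Z = arctan(1.346/8.250) = 9.268°
I = V/|Z| = 4.067 A
P = VI cos φ = 34 × 4.067 × cos(9.268°) = 136.5 W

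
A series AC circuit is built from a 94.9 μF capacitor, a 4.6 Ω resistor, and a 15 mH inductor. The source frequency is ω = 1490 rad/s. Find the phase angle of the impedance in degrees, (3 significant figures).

73.2°

X_L = ωL = 22.3 Ω
X_C = 1/(ωC) = 7.07 Ω
Net reactance X = X_L − X_C = 15.3 Ω
Z = 4.60 + j15.3 Ω
|Z| = √(4.60² + 15.3²) = 16.0 Ω
∠Z = arctan(15.3/4.60) = 73.2°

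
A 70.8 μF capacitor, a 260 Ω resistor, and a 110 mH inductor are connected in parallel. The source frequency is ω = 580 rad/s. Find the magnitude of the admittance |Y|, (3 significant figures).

25.7 mS

X_L = ωL = 63.8 Ω
X_C = 1/(ωC) = 24.4 Ω
Parallel: admittances add. Y = 1/R + 1/(jωL) + jωC
Y = (0.00385 + j0.0254) S
|Y| = 0.0257 S → |Z| = 1/|Y| = 38.9 Ω, ∠Z = −∠Y = -81.4°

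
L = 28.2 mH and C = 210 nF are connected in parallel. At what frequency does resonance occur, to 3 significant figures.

ω₀ = 1/√(LC) = 1/√(0.0282 × 2.1e-07) = 12990 rad/s
f₀ = ω₀/(2π) = 2.07 kHz

2.07 kHz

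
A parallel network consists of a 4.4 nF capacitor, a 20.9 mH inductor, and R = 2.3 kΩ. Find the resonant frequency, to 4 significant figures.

16.60 kHz

ω₀ = 1/√(LC) = 1/√(0.0209 × 4.4e-09) = 104300 rad/s
f₀ = ω₀/(2π) = 16.60 kHz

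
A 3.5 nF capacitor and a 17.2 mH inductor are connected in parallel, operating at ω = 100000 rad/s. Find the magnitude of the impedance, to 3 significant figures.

X_L = ωL = 1720 Ω
X_C = 1/(ωC) = 2860 Ω
Parallel: admittances add. Y = 1/(jωL) + jωC
Y = (0 − j0.000231) S
|Y| = 0.000231 S → |Z| = 1/|Y| = 4320 Ω, ∠Z = −∠Y = 90.0°

4320 Ω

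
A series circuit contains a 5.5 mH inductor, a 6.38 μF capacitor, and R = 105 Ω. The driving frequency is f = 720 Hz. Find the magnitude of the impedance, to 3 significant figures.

105 Ω

ω = 2πf = 4524 rad/s
X_L = ωL = 24.9 Ω
X_C = 1/(ωC) = 34.6 Ω
Net reactance X = X_L − X_C = -9.77 Ω
Z = 105 − j9.77 Ω
|Z| = √(105² + 9.77²) = 105 Ω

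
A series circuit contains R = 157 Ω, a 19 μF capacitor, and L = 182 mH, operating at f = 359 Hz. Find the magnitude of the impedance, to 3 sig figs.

ω = 2πf = 2256 rad/s
X_L = ωL = 411 Ω
X_C = 1/(ωC) = 23.3 Ω
Net reactance X = X_L − X_C = 387 Ω
Z = 157 + j387 Ω
|Z| = √(157² + 387²) = 418 Ω

418 Ω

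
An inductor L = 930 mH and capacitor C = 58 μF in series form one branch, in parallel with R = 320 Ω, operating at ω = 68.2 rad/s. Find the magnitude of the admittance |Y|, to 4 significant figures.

X_L = ωL = 63.43 Ω
X_C = 1/(ωC) = 252.8 Ω
Branch 1: Z₁ = R = 320.0 Ω
Branch 2 (series LC): Z₂ = j(X_L − X_C) = −j189.4 Ω
Parallel: Z = Z₁Z₂/(Z₁+Z₂), |Z| = 163.0 Ω, ∠Z = -59.38°
|Y| = 1/|Z| = 6.136 mS

6.136 mS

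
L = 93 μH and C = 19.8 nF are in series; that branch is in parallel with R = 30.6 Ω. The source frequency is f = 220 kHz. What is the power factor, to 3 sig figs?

0.949

ω = 2πf = 1.382e+06 rad/s
X_L = ωL = 129 Ω
X_C = 1/(ωC) = 36.5 Ω
Branch 1: Z₁ = R = 30.6 Ω
Branch 2 (series LC): Z₂ = j(X_L − X_C) = j92.0 Ω
Parallel: Z = Z₁Z₂/(Z₁+Z₂), |Z| = 29.0 Ω, ∠Z = 18.4°
cos φ = cos(18.4°) = 0.949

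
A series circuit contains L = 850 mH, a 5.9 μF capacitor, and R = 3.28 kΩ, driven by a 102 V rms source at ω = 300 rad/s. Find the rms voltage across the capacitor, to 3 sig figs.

17.5 V

X_L = ωL = 255 Ω
X_C = 1/(ωC) = 565 Ω
Net reactance X = X_L − X_C = -310 Ω
Z = 3280 − j310 Ω
|Z| = √(3280² + 310²) = 3290 Ω
I = V/|Z| = 31.0 mA
V_C = I·|Z_C| = 0.0310 × 565 = 17.5 V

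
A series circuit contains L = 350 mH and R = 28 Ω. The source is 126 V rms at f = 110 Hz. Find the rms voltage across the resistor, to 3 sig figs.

14.5 V

ω = 2πf = 691.2 rad/s
X_L = ωL = 242 Ω
Z = 28.0 + j242 Ω
|Z| = √(28.0² + 242²) = 244 Ω
I = V/|Z| = 517 mA
V_R = I·|Z_R| = 0.517 × 28.0 = 14.5 V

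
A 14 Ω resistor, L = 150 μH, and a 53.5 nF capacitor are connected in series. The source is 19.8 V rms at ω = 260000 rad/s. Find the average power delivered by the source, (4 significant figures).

4.295 W

X_L = ωL = 39.00 Ω
X_C = 1/(ωC) = 71.89 Ω
Net reactance X = X_L − X_C = -32.89 Ω
Z = 14.00 − j32.89 Ω
|Z| = √(14.00² + 32.89²) = 35.75 Ω
∠Z = arctan(-32.89/14.00) = -66.94°
I = V/|Z| = 553.9 mA
P = VI cos φ = 19.8 × 0.5539 × cos(-66.94°) = 4.295 W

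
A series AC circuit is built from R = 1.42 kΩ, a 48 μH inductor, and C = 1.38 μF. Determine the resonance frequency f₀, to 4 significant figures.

19.56 kHz

ω₀ = 1/√(LC) = 1/√(4.8e-05 × 1.38e-06) = 122900 rad/s
f₀ = ω₀/(2π) = 19.56 kHz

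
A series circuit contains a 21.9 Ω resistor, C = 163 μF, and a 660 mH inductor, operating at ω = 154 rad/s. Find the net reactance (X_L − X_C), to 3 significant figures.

X_L = ωL = 102 Ω
X_C = 1/(ωC) = 39.8 Ω
X = 102 − 39.8 = 61.8 Ω

61.8 Ω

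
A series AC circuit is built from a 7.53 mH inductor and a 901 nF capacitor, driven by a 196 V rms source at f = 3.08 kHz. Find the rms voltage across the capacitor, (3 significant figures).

127 V

ω = 2πf = 19350 rad/s
X_L = ωL = 146 Ω
X_C = 1/(ωC) = 57.4 Ω
Net reactance X = X_L − X_C = 88.4 Ω
Z = j88.4 Ω
|Z| = √(0² + 88.4²) = 88.4 Ω
I = V/|Z| = 2.22 A
V_C = I·|Z_C| = 2.22 × 57.4 = 127 V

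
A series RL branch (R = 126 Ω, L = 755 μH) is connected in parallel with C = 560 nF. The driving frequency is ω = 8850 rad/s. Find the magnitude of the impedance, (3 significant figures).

X_L = ωL = 6.68 Ω
X_C = 1/(ωC) = 202 Ω
Branch 1 (R+jX_L): Z₁ = 126 + j6.68 Ω, |Z₁| = 126 Ω
Branch 2 (−jX_C): Z₂ = −j202 Ω
Parallel: Z = Z₁Z₂/(Z₁+Z₂), |Z| = 110 Ω, ∠Z = -29.8°

110 Ω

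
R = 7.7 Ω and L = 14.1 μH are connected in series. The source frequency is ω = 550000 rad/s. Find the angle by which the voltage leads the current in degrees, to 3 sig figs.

45.2°

X_L = ωL = 7.75 Ω
Z = 7.70 + j7.75 Ω
|Z| = √(7.70² + 7.75²) = 10.9 Ω
∠Z = arctan(7.75/7.70) = 45.2°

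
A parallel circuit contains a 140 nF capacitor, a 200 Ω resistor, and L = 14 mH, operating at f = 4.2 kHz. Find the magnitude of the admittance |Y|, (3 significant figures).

5.10 mS

ω = 2πf = 26390 rad/s
X_L = ωL = 369 Ω
X_C = 1/(ωC) = 271 Ω
Parallel: admittances add. Y = 1/R + 1/(jωL) + jωC
Y = (0.00500 + j0.000988) S
|Y| = 0.00510 S → |Z| = 1/|Y| = 196 Ω, ∠Z = −∠Y = -11.2°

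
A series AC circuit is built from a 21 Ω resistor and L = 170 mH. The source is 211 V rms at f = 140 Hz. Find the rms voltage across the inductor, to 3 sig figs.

ω = 2πf = 879.6 rad/s
X_L = ωL = 150 Ω
Z = 21.0 + j150 Ω
|Z| = √(21.0² + 150²) = 151 Ω
I = V/|Z| = 1.40 A
V_L = I·|Z_L| = 1.40 × 150 = 209 V

209 V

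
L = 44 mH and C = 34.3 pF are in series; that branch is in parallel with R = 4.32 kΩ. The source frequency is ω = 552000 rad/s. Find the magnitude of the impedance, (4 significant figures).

X_L = ωL = 24290 Ω
X_C = 1/(ωC) = 52820 Ω
Branch 1: Z₁ = R = 4320 Ω
Branch 2 (series LC): Z₂ = j(X_L − X_C) = −j28530 Ω
Parallel: Z = Z₁Z₂/(Z₁+Z₂), |Z| = 4271 Ω, ∠Z = -8.611°

4271 Ω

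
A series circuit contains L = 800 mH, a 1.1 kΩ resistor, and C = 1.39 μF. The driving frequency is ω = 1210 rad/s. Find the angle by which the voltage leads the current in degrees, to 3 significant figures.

18.8°

X_L = ωL = 968 Ω
X_C = 1/(ωC) = 595 Ω
Net reactance X = X_L − X_C = 373 Ω
Z = 1100 + j373 Ω
|Z| = √(1100² + 373²) = 1160 Ω
∠Z = arctan(373/1100) = 18.8°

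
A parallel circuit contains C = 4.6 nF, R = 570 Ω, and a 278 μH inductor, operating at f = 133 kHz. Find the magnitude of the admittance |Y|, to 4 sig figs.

ω = 2πf = 835700 rad/s
X_L = ωL = 232.3 Ω
X_C = 1/(ωC) = 260.1 Ω
Parallel: admittances add. Y = 1/R + 1/(jωL) + jωC
Y = (0.001754 − j0.0004605) S
|Y| = 0.001814 S → |Z| = 1/|Y| = 551.3 Ω, ∠Z = −∠Y = 14.71°

1.814 mS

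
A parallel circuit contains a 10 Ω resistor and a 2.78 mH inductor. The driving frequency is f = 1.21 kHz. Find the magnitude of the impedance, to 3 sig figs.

ω = 2πf = 7603 rad/s
X_L = ωL = 21.1 Ω
Parallel: admittances add. Y = 1/R + 1/(jωL)
Y = (0.100 − j0.0473) S
|Y| = 0.111 S → |Z| = 1/|Y| = 9.04 Ω, ∠Z = −∠Y = 25.3°

9.04 Ω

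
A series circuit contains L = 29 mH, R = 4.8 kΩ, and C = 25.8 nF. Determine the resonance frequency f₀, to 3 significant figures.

5.82 kHz

ω₀ = 1/√(LC) = 1/√(0.029 × 2.58e-08) = 36560 rad/s
f₀ = ω₀/(2π) = 5.82 kHz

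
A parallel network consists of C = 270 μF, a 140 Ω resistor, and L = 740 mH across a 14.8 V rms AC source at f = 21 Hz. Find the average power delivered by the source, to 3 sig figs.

ω = 2πf = 131.9 rad/s
X_L = ωL = 97.6 Ω
X_C = 1/(ωC) = 28.1 Ω
Parallel: admittances add. Y = 1/R + 1/(jωL) + jωC
Y = (0.00714 + j0.0254) S
|Y| = 0.0264 S → |Z| = 1/|Y| = 37.9 Ω, ∠Z = −∠Y = -74.3°
I = V/|Z| = 390 mA
P = VI cos φ = 14.8 × 0.390 × cos(-74.3°) = 1.56 W

1.56 W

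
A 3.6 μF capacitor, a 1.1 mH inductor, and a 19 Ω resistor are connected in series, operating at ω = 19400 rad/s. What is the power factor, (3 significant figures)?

0.938

X_L = ωL = 21.3 Ω
X_C = 1/(ωC) = 14.3 Ω
Net reactance X = X_L − X_C = 7.02 Ω
Z = 19.0 + j7.02 Ω
|Z| = √(19.0² + 7.02²) = 20.3 Ω
∠Z = arctan(7.02/19.0) = 20.3°
cos φ = cos(20.3°) = 0.938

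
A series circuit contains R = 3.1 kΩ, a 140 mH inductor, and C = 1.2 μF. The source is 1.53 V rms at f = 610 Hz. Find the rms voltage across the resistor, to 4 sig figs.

1.522 V

ω = 2πf = 3833 rad/s
X_L = ωL = 536.6 Ω
X_C = 1/(ωC) = 217.4 Ω
Net reactance X = X_L − X_C = 319.2 Ω
Z = 3100 + j319.2 Ω
|Z| = √(3100² + 319.2²) = 3116 Ω
I = V/|Z| = 491.0 μA
V_R = I·|Z_R| = 0.0004910 × 3100 = 1.522 V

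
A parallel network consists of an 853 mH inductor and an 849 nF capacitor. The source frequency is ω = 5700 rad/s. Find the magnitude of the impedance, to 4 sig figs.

X_L = ωL = 4862 Ω
X_C = 1/(ωC) = 206.6 Ω
Parallel: admittances add. Y = 1/(jωL) + jωC
Y = (0 + j0.004634) S
|Y| = 0.004634 S → |Z| = 1/|Y| = 215.8 Ω, ∠Z = −∠Y = -90.00°

215.8 Ω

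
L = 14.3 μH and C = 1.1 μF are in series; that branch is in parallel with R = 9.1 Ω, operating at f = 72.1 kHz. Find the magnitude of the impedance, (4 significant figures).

4.013 Ω

ω = 2πf = 453000 rad/s
X_L = ωL = 6.478 Ω
X_C = 1/(ωC) = 2.007 Ω
Branch 1: Z₁ = R = 9.100 Ω
Branch 2 (series LC): Z₂ = j(X_L − X_C) = j4.471 Ω
Parallel: Z = Z₁Z₂/(Z₁+Z₂), |Z| = 4.013 Ω, ∠Z = 63.83°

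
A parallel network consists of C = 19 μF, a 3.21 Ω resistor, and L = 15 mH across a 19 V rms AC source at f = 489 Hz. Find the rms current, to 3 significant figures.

ω = 2πf = 3072 rad/s
X_L = ωL = 46.1 Ω
X_C = 1/(ωC) = 17.1 Ω
Parallel: admittances add. Y = 1/R + 1/(jωL) + jωC
Y = (0.312 + j0.0367) S
|Y| = 0.314 S → |Z| = 1/|Y| = 3.19 Ω, ∠Z = −∠Y = -6.72°
I = V/|Z| = 19/3.19 = 5.96 A

5.96 A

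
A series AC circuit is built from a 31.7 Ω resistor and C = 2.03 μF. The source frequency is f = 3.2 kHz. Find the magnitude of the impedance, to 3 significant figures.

ω = 2πf = 20110 rad/s
X_C = 1/(ωC) = 24.5 Ω
Z = 31.7 − j24.5 Ω
|Z| = √(31.7² + 24.5²) = 40.1 Ω

40.1 Ω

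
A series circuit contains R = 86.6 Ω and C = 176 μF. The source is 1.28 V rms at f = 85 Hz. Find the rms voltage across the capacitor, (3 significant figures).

ω = 2πf = 534.1 rad/s
X_C = 1/(ωC) = 10.6 Ω
Z = 86.6 − j10.6 Ω
|Z| = √(86.6² + 10.6²) = 87.3 Ω
I = V/|Z| = 14.7 mA
V_C = I·|Z_C| = 0.0147 × 10.6 = 0.156 V

0.156 V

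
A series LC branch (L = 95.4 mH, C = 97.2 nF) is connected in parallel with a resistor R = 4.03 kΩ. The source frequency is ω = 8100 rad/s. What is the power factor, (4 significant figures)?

X_L = ωL = 772.7 Ω
X_C = 1/(ωC) = 1270 Ω
Branch 1: Z₁ = R = 4030 Ω
Branch 2 (series LC): Z₂ = j(X_L − X_C) = −j497.4 Ω
Parallel: Z = Z₁Z₂/(Z₁+Z₂), |Z| = 493.6 Ω, ∠Z = -82.96°
cos φ = cos(-82.96°) = 0.1225

0.1225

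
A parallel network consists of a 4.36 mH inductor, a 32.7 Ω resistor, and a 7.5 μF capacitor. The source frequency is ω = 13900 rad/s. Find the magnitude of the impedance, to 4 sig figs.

X_L = ωL = 60.60 Ω
X_C = 1/(ωC) = 9.592 Ω
Parallel: admittances add. Y = 1/R + 1/(jωL) + jωC
Y = (0.03058 + j0.08775) S
|Y| = 0.09293 S → |Z| = 1/|Y| = 10.76 Ω, ∠Z = −∠Y = -70.79°

10.76 Ω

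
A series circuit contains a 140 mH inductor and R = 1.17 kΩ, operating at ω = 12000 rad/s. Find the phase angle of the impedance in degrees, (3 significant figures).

X_L = ωL = 1680 Ω
Z = 1170 + j1680 Ω
|Z| = √(1170² + 1680²) = 2050 Ω
∠Z = arctan(1680/1170) = 55.1°

55.1°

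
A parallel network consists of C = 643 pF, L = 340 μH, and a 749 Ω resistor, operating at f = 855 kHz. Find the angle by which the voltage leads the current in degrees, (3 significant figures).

-65.3°

ω = 2πf = 5.372e+06 rad/s
X_L = ωL = 1830 Ω
X_C = 1/(ωC) = 289 Ω
Parallel: admittances add. Y = 1/R + 1/(jωL) + jωC
Y = (0.00134 + j0.00291) S
|Y| = 0.00320 S → |Z| = 1/|Y| = 313 Ω, ∠Z = −∠Y = -65.3°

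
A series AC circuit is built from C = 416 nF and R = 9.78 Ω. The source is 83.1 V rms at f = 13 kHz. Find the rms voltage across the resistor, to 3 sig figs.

26.2 V

ω = 2πf = 81680 rad/s
X_C = 1/(ωC) = 29.4 Ω
Z = 9.78 − j29.4 Ω
|Z| = √(9.78² + 29.4²) = 31.0 Ω
I = V/|Z| = 2.68 A
V_R = I·|Z_R| = 2.68 × 9.78 = 26.2 V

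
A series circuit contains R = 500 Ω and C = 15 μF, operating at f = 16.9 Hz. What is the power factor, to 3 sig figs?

0.623

ω = 2πf = 106.2 rad/s
X_C = 1/(ωC) = 628 Ω
Z = 500 − j628 Ω
|Z| = √(500² + 628²) = 803 Ω
∠Z = arctan(-628/500) = -51.5°
cos φ = cos(-51.5°) = 0.623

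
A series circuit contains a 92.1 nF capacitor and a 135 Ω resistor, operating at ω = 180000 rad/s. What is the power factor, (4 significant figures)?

0.9130

X_C = 1/(ωC) = 60.32 Ω
Z = 135.0 − j60.32 Ω
|Z| = √(135.0² + 60.32²) = 147.9 Ω
∠Z = arctan(-60.32/135.0) = -24.08°
cos φ = cos(-24.08°) = 0.9130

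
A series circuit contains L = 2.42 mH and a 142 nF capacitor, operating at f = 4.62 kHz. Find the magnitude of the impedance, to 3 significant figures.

ω = 2πf = 29030 rad/s
X_L = ωL = 70.2 Ω
X_C = 1/(ωC) = 243 Ω
Net reactance X = X_L − X_C = -172 Ω
Z = − j172 Ω
|Z| = √(0² + 172²) = 172 Ω

172 Ω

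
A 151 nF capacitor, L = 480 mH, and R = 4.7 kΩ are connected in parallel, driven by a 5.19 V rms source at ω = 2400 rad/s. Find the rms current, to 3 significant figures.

2.85 mA

X_L = ωL = 1150 Ω
X_C = 1/(ωC) = 2760 Ω
Parallel: admittances add. Y = 1/R + 1/(jωL) + jωC
Y = (0.000213 − j0.000506) S
|Y| = 0.000549 S → |Z| = 1/|Y| = 1820 Ω, ∠Z = −∠Y = 67.2°
I = V/|Z| = 5.19/1820 = 2.85 mA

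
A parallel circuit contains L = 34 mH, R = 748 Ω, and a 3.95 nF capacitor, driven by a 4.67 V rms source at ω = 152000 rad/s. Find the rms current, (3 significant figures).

X_L = ωL = 5170 Ω
X_C = 1/(ωC) = 1670 Ω
Parallel: admittances add. Y = 1/R + 1/(jωL) + jωC
Y = (0.00134 + j0.000407) S
|Y| = 0.00140 S → |Z| = 1/|Y| = 716 Ω, ∠Z = −∠Y = -16.9°
I = V/|Z| = 4.67/716 = 6.53 mA

6.53 mA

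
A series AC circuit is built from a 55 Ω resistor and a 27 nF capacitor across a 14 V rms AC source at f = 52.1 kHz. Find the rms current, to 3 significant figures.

ω = 2πf = 327400 rad/s
X_C = 1/(ωC) = 113 Ω
Z = 55.0 − j113 Ω
|Z| = √(55.0² + 113²) = 126 Ω
I = V/|Z| = 14/126 = 111 mA

111 mA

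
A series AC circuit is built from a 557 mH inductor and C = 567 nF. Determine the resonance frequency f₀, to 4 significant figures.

283.2 Hz

ω₀ = 1/√(LC) = 1/√(0.557 × 5.67e-07) = 1779 rad/s
f₀ = ω₀/(2π) = 283.2 Hz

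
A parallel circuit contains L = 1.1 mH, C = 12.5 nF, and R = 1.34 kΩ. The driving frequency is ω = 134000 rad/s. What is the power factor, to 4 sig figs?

X_L = ωL = 147.4 Ω
X_C = 1/(ωC) = 597.0 Ω
Parallel: admittances add. Y = 1/R + 1/(jωL) + jωC
Y = (0.0007463 − j0.005109) S
|Y| = 0.005163 S → |Z| = 1/|Y| = 193.7 Ω, ∠Z = −∠Y = 81.69°
cos φ = cos(81.69°) = 0.1445

0.1445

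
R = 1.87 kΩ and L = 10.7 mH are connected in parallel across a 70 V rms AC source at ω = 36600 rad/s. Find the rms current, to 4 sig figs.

X_L = ωL = 391.6 Ω
Parallel: admittances add. Y = 1/R + 1/(jωL)
Y = (0.0005348 − j0.002553) S
|Y| = 0.002609 S → |Z| = 1/|Y| = 383.3 Ω, ∠Z = −∠Y = 78.17°
I = V/|Z| = 70/383.3 = 182.6 mA

182.6 mA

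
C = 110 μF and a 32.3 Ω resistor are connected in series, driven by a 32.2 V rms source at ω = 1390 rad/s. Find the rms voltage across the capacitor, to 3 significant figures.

6.39 V

X_C = 1/(ωC) = 6.54 Ω
Z = 32.3 − j6.54 Ω
|Z| = √(32.3² + 6.54²) = 33.0 Ω
I = V/|Z| = 977 mA
V_C = I·|Z_C| = 0.977 × 6.54 = 6.39 V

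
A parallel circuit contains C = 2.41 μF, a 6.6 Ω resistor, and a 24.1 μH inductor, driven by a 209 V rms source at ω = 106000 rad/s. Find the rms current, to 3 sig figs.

42.6 A

X_L = ωL = 2.55 Ω
X_C = 1/(ωC) = 3.91 Ω
Parallel: admittances add. Y = 1/R + 1/(jωL) + jωC
Y = (0.152 − j0.136) S
|Y| = 0.204 S → |Z| = 1/|Y| = 4.91 Ω, ∠Z = −∠Y = 41.9°
I = V/|Z| = 209/4.91 = 42.6 A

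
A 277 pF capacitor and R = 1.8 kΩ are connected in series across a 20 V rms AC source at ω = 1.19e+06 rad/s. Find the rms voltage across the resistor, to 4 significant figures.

10.21 V

X_C = 1/(ωC) = 3034 Ω
Z = 1800 − j3034 Ω
|Z| = √(1800² + 3034²) = 3528 Ω
I = V/|Z| = 5.670 mA
V_R = I·|Z_R| = 0.005670 × 1800 = 10.21 V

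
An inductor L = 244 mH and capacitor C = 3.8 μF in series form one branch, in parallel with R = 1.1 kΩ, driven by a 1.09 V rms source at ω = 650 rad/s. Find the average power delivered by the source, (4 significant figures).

1.080 mW

X_L = ωL = 158.6 Ω
X_C = 1/(ωC) = 404.9 Ω
Branch 1: Z₁ = R = 1100 Ω
Branch 2 (series LC): Z₂ = j(X_L − X_C) = −j246.3 Ω
Parallel: Z = Z₁Z₂/(Z₁+Z₂), |Z| = 240.3 Ω, ∠Z = -77.38°
I = V/|Z| = 4.536 mA
P = VI cos φ = 1.09 × 0.004536 × cos(-77.38°) = 1.080 mW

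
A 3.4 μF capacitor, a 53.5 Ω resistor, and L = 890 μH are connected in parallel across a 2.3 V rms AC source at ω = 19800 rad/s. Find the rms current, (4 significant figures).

X_L = ωL = 17.62 Ω
X_C = 1/(ωC) = 14.85 Ω
Parallel: admittances add. Y = 1/R + 1/(jωL) + jωC
Y = (0.01869 + j0.01057) S
|Y| = 0.02147 S → |Z| = 1/|Y| = 46.57 Ω, ∠Z = −∠Y = -29.49°
I = V/|Z| = 2.3/46.57 = 49.39 mA

49.39 mA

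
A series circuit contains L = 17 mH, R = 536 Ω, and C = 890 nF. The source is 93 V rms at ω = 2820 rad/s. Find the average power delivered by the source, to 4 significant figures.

11.30 W

X_L = ωL = 47.94 Ω
X_C = 1/(ωC) = 398.4 Ω
Net reactance X = X_L − X_C = -350.5 Ω
Z = 536.0 − j350.5 Ω
|Z| = √(536.0² + 350.5²) = 640.4 Ω
∠Z = arctan(-350.5/536.0) = -33.18°
I = V/|Z| = 145.2 mA
P = VI cos φ = 93 × 0.1452 × cos(-33.18°) = 11.30 W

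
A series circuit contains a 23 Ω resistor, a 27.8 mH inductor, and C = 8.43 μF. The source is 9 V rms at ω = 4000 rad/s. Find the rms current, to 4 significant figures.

X_L = ωL = 111.2 Ω
X_C = 1/(ωC) = 29.66 Ω
Net reactance X = X_L − X_C = 81.54 Ω
Z = 23.00 + j81.54 Ω
|Z| = √(23.00² + 81.54²) = 84.73 Ω
I = V/|Z| = 9/84.73 = 106.2 mA

106.2 mA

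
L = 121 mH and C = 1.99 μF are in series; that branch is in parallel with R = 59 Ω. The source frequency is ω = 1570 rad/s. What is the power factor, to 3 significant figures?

0.911

X_L = ωL = 190 Ω
X_C = 1/(ωC) = 320 Ω
Branch 1: Z₁ = R = 59.0 Ω
Branch 2 (series LC): Z₂ = j(X_L − X_C) = −j130 Ω
Parallel: Z = Z₁Z₂/(Z₁+Z₂), |Z| = 53.7 Ω, ∠Z = -24.4°
cos φ = cos(-24.4°) = 0.911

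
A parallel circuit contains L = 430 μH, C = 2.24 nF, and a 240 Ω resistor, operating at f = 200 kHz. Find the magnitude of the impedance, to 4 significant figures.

233.8 Ω

ω = 2πf = 1.257e+06 rad/s
X_L = ωL = 540.4 Ω
X_C = 1/(ωC) = 355.3 Ω
Parallel: admittances add. Y = 1/R + 1/(jωL) + jωC
Y = (0.004167 + j0.0009642) S
|Y| = 0.004277 S → |Z| = 1/|Y| = 233.8 Ω, ∠Z = −∠Y = -13.03°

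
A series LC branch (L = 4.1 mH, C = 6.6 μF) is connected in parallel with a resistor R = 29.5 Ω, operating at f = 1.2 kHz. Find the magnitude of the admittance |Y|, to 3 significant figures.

ω = 2πf = 7540 rad/s
X_L = ωL = 30.9 Ω
X_C = 1/(ωC) = 20.1 Ω
Branch 1: Z₁ = R = 29.5 Ω
Branch 2 (series LC): Z₂ = j(X_L − X_C) = j10.8 Ω
Parallel: Z = Z₁Z₂/(Z₁+Z₂), |Z| = 10.2 Ω, ∠Z = 69.9°
|Y| = 1/|Z| = 98.5 mS

98.5 mS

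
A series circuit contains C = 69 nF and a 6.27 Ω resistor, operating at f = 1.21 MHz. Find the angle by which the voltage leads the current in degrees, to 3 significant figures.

ω = 2πf = 7.603e+06 rad/s
X_C = 1/(ωC) = 1.91 Ω
Z = 6.27 − j1.91 Ω
|Z| = √(6.27² + 1.91²) = 6.55 Ω
∠Z = arctan(-1.91/6.27) = -16.9°

-16.9°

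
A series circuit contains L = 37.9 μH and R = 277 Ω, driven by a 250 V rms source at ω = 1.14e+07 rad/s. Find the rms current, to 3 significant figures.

487 mA

X_L = ωL = 432 Ω
Z = 277 + j432 Ω
|Z| = √(277² + 432²) = 513 Ω
I = V/|Z| = 250/513 = 487 mA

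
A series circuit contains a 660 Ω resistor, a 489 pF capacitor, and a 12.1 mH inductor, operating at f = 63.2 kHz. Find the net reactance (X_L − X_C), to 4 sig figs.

ω = 2πf = 397100 rad/s
X_L = ωL = 4805 Ω
X_C = 1/(ωC) = 5150 Ω
X = 4805 − 5150 = -345.0 Ω

-345.0 Ω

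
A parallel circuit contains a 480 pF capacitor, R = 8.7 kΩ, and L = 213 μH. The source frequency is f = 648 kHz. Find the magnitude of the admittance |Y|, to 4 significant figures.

809.4 μS

ω = 2πf = 4.072e+06 rad/s
X_L = ωL = 867.2 Ω
X_C = 1/(ωC) = 511.7 Ω
Parallel: admittances add. Y = 1/R + 1/(jωL) + jωC
Y = (0.0001149 + j0.0008012) S
|Y| = 0.0008094 S → |Z| = 1/|Y| = 1235 Ω, ∠Z = −∠Y = -81.84°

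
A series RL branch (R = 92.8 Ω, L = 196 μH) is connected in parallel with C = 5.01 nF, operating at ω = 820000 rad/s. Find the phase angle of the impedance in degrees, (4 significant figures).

11.70°

X_L = ωL = 160.7 Ω
X_C = 1/(ωC) = 243.4 Ω
Branch 1 (R+jX_L): Z₁ = 92.80 + j160.7 Ω, |Z₁| = 185.6 Ω
Branch 2 (−jX_C): Z₂ = −j243.4 Ω
Parallel: Z = Z₁Z₂/(Z₁+Z₂), |Z| = 363.4 Ω, ∠Z = 11.70°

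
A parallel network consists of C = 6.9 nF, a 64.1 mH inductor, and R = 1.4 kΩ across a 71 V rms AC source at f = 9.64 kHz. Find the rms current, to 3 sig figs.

ω = 2πf = 60570 rad/s
X_L = ωL = 3880 Ω
X_C = 1/(ωC) = 2390 Ω
Parallel: admittances add. Y = 1/R + 1/(jωL) + jωC
Y = (0.000714 + j0.000160) S
|Y| = 0.000732 S → |Z| = 1/|Y| = 1370 Ω, ∠Z = −∠Y = -12.7°
I = V/|Z| = 71/1370 = 52.0 mA

52.0 mA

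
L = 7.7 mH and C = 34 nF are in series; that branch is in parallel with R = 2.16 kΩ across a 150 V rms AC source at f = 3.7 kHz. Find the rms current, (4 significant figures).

ω = 2πf = 23250 rad/s
X_L = ωL = 179.0 Ω
X_C = 1/(ωC) = 1265 Ω
Branch 1: Z₁ = R = 2160 Ω
Branch 2 (series LC): Z₂ = j(X_L − X_C) = −j1086 Ω
Parallel: Z = Z₁Z₂/(Z₁+Z₂), |Z| = 970.4 Ω, ∠Z = -63.30°
I = V/|Z| = 150/970.4 = 154.6 mA

154.6 mA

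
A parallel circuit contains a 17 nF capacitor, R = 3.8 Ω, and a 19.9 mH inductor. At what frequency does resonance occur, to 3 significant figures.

8.65 kHz

ω₀ = 1/√(LC) = 1/√(0.0199 × 1.7e-08) = 54370 rad/s
f₀ = ω₀/(2π) = 8.65 kHz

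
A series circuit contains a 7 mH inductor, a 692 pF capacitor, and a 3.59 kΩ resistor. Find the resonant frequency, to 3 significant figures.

ω₀ = 1/√(LC) = 1/√(0.007 × 6.92e-10) = 454400 rad/s
f₀ = ω₀/(2π) = 72.3 kHz

72.3 kHz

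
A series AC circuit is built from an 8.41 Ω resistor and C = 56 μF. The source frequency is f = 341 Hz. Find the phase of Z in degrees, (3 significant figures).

ω = 2πf = 2143 rad/s
X_C = 1/(ωC) = 8.33 Ω
Z = 8.41 − j8.33 Ω
|Z| = √(8.41² + 8.33²) = 11.8 Ω
∠Z = arctan(-8.33/8.41) = -44.7°

-44.7°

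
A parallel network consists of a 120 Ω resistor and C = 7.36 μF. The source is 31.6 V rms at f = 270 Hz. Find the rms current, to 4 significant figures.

474.4 mA

ω = 2πf = 1696 rad/s
X_C = 1/(ωC) = 80.09 Ω
Parallel: admittances add. Y = 1/R + jωC
Y = (0.008333 + j0.01249) S
|Y| = 0.01501 S → |Z| = 1/|Y| = 66.62 Ω, ∠Z = −∠Y = -56.28°
I = V/|Z| = 31.6/66.62 = 474.4 mA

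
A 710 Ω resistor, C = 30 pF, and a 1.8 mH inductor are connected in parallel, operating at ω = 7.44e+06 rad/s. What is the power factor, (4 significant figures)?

X_L = ωL = 13390 Ω
X_C = 1/(ωC) = 4480 Ω
Parallel: admittances add. Y = 1/R + 1/(jωL) + jωC
Y = (0.001408 + j0.0001485) S
|Y| = 0.001416 S → |Z| = 1/|Y| = 706.1 Ω, ∠Z = −∠Y = -6.020°
cos φ = cos(-6.020°) = 0.9945

0.9945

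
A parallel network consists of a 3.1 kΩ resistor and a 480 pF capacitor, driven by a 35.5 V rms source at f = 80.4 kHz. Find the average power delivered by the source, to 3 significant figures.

407 mW

ω = 2πf = 505200 rad/s
X_C = 1/(ωC) = 4120 Ω
Parallel: admittances add. Y = 1/R + jωC
Y = (0.000323 + j0.000242) S
|Y| = 0.000404 S → |Z| = 1/|Y| = 2480 Ω, ∠Z = −∠Y = -36.9°
I = V/|Z| = 14.3 mA
P = VI cos φ = 35.5 × 0.0143 × cos(-36.9°) = 407 mW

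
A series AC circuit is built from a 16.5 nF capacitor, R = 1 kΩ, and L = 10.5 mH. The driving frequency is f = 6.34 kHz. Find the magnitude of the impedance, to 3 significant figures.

ω = 2πf = 39840 rad/s
X_L = ωL = 418 Ω
X_C = 1/(ωC) = 1520 Ω
Net reactance X = X_L − X_C = -1100 Ω
Z = 1000 − j1100 Ω
|Z| = √(1000² + 1100²) = 1490 Ω

1490 Ω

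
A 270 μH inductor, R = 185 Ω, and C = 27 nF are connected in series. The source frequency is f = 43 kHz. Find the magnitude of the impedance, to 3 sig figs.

196 Ω

ω = 2πf = 270200 rad/s
X_L = ωL = 72.9 Ω
X_C = 1/(ωC) = 137 Ω
Net reactance X = X_L − X_C = -64.1 Ω
Z = 185 − j64.1 Ω
|Z| = √(185² + 64.1²) = 196 Ω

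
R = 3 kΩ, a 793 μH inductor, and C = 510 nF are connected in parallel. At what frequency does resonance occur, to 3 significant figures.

ω₀ = 1/√(LC) = 1/√(0.000793 × 5.1e-07) = 49730 rad/s
f₀ = ω₀/(2π) = 7.91 kHz

7.91 kHz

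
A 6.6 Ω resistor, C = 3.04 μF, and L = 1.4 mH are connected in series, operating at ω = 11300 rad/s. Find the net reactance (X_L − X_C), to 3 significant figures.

-13.3 Ω

X_L = ωL = 15.8 Ω
X_C = 1/(ωC) = 29.1 Ω
X = 15.8 − 29.1 = -13.3 Ω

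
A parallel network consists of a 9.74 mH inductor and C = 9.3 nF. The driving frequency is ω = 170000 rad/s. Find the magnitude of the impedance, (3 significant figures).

1020 Ω

X_L = ωL = 1660 Ω
X_C = 1/(ωC) = 633 Ω
Parallel: admittances add. Y = 1/(jωL) + jωC
Y = (0 + j0.000977) S
|Y| = 0.000977 S → |Z| = 1/|Y| = 1020 Ω, ∠Z = −∠Y = -90.0°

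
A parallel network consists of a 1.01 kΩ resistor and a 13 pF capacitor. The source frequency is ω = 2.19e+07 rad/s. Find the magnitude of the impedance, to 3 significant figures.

X_C = 1/(ωC) = 3510 Ω
Parallel: admittances add. Y = 1/R + jωC
Y = (0.000990 + j0.000285) S
|Y| = 0.00103 S → |Z| = 1/|Y| = 971 Ω, ∠Z = −∠Y = -16.0°

971 Ω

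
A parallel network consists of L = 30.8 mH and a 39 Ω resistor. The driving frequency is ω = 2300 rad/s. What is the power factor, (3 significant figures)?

X_L = ωL = 70.8 Ω
Parallel: admittances add. Y = 1/R + 1/(jωL)
Y = (0.0256 − j0.0141) S
|Y| = 0.0293 S → |Z| = 1/|Y| = 34.2 Ω, ∠Z = −∠Y = 28.8°
cos φ = cos(28.8°) = 0.876

0.876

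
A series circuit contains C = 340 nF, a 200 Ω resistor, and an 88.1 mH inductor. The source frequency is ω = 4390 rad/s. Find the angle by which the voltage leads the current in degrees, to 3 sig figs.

X_L = ωL = 387 Ω
X_C = 1/(ωC) = 670 Ω
Net reactance X = X_L − X_C = -283 Ω
Z = 200 − j283 Ω
|Z| = √(200² + 283²) = 347 Ω
∠Z = arctan(-283/200) = -54.8°

-54.8°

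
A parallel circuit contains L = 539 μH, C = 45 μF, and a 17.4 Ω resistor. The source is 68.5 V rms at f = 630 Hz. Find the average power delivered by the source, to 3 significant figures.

ω = 2πf = 3958 rad/s
X_L = ωL = 2.13 Ω
X_C = 1/(ωC) = 5.61 Ω
Parallel: admittances add. Y = 1/R + 1/(jωL) + jωC
Y = (0.0575 − j0.291) S
|Y| = 0.296 S → |Z| = 1/|Y| = 3.38 Ω, ∠Z = −∠Y = 78.8°
I = V/|Z| = 20.3 A
P = VI cos φ = 68.5 × 20.3 × cos(78.8°) = 270 W

270 W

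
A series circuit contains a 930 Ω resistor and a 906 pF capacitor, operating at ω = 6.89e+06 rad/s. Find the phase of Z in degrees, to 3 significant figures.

X_C = 1/(ωC) = 160 Ω
Z = 930 − j160 Ω
|Z| = √(930² + 160²) = 944 Ω
∠Z = arctan(-160/930) = -9.77°

-9.77°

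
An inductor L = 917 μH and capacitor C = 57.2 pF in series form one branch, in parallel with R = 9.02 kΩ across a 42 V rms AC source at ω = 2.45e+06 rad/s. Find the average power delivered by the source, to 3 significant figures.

X_L = ωL = 2250 Ω
X_C = 1/(ωC) = 7140 Ω
Branch 1: Z₁ = R = 9020 Ω
Branch 2 (series LC): Z₂ = j(X_L − X_C) = −j4890 Ω
Parallel: Z = Z₁Z₂/(Z₁+Z₂), |Z| = 4300 Ω, ∠Z = -61.5°
I = V/|Z| = 9.77 mA
P = VI cos φ = 42 × 0.00977 × cos(-61.5°) = 196 mW

196 mW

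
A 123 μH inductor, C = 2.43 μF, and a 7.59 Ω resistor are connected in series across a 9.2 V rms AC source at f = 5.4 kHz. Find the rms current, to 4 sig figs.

836.7 mA

ω = 2πf = 33930 rad/s
X_L = ωL = 4.173 Ω
X_C = 1/(ωC) = 12.13 Ω
Net reactance X = X_L − X_C = -7.956 Ω
Z = 7.590 − j7.956 Ω
|Z| = √(7.590² + 7.956²) = 11.00 Ω
I = V/|Z| = 9.2/11.00 = 836.7 mA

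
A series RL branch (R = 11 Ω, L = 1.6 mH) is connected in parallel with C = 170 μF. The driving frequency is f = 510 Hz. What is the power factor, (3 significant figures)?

0.145

ω = 2πf = 3204 rad/s
X_L = ωL = 5.13 Ω
X_C = 1/(ωC) = 1.84 Ω
Branch 1 (R+jX_L): Z₁ = 11.0 + j5.13 Ω, |Z₁| = 12.1 Ω
Branch 2 (−jX_C): Z₂ = −j1.84 Ω
Parallel: Z = Z₁Z₂/(Z₁+Z₂), |Z| = 1.94 Ω, ∠Z = -81.7°
cos φ = cos(-81.7°) = 0.145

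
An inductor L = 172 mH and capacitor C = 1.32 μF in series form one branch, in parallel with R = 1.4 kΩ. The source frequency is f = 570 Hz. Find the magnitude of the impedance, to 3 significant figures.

ω = 2πf = 3581 rad/s
X_L = ωL = 616 Ω
X_C = 1/(ωC) = 212 Ω
Branch 1: Z₁ = R = 1400 Ω
Branch 2 (series LC): Z₂ = j(X_L − X_C) = j404 Ω
Parallel: Z = Z₁Z₂/(Z₁+Z₂), |Z| = 389 Ω, ∠Z = 73.9°

389 Ω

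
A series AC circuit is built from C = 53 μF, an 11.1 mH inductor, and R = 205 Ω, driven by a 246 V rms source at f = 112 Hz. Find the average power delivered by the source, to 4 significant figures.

292.7 W

ω = 2πf = 703.7 rad/s
X_L = ωL = 7.811 Ω
X_C = 1/(ωC) = 26.81 Ω
Net reactance X = X_L − X_C = -19.00 Ω
Z = 205.0 − j19.00 Ω
|Z| = √(205.0² + 19.00²) = 205.9 Ω
∠Z = arctan(-19.00/205.0) = -5.295°
I = V/|Z| = 1.195 A
P = VI cos φ = 246 × 1.195 × cos(-5.295°) = 292.7 W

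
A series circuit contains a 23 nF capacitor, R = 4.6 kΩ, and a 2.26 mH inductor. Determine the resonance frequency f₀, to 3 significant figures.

22.1 kHz

ω₀ = 1/√(LC) = 1/√(0.00226 × 2.3e-08) = 138700 rad/s
f₀ = ω₀/(2π) = 22.1 kHz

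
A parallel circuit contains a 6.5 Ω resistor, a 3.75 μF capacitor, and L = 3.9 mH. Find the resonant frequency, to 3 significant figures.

ω₀ = 1/√(LC) = 1/√(0.0039 × 3.75e-06) = 8269 rad/s
f₀ = ω₀/(2π) = 1.32 kHz

1.32 kHz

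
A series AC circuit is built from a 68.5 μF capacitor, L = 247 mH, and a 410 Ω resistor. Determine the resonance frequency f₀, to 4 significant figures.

38.69 Hz

ω₀ = 1/√(LC) = 1/√(0.247 × 6.85e-05) = 243.1 rad/s
f₀ = ω₀/(2π) = 38.69 Hz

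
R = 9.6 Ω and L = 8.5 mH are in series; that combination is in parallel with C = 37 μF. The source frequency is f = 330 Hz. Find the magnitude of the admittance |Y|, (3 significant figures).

ω = 2πf = 2073 rad/s
X_L = ωL = 17.6 Ω
X_C = 1/(ωC) = 13.0 Ω
Branch 1 (R+jX_L): Z₁ = 9.60 + j17.6 Ω, |Z₁| = 20.1 Ω
Branch 2 (−jX_C): Z₂ = −j13.0 Ω
Parallel: Z = Z₁Z₂/(Z₁+Z₂), |Z| = 24.6 Ω, ∠Z = -54.1°
|Y| = 1/|Z| = 40.7 mS

40.7 mS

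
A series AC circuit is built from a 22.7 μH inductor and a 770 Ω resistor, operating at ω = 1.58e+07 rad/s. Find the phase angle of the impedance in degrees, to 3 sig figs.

25.0°

X_L = ωL = 359 Ω
Z = 770 + j359 Ω
|Z| = √(770² + 359²) = 849 Ω
∠Z = arctan(359/770) = 25.0°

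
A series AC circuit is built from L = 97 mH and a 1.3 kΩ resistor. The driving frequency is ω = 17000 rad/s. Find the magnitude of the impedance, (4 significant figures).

X_L = ωL = 1649 Ω
Z = 1300 + j1649 Ω
|Z| = √(1300² + 1649²) = 2100 Ω

2100 Ω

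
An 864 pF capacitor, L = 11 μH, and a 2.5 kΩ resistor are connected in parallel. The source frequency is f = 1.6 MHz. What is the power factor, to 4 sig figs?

0.7461

ω = 2πf = 1.005e+07 rad/s
X_L = ωL = 110.6 Ω
X_C = 1/(ωC) = 115.1 Ω
Parallel: admittances add. Y = 1/R + 1/(jωL) + jωC
Y = (0.0004000 − j0.0003570) S
|Y| = 0.0005362 S → |Z| = 1/|Y| = 1865 Ω, ∠Z = −∠Y = 41.75°
cos φ = cos(41.75°) = 0.7461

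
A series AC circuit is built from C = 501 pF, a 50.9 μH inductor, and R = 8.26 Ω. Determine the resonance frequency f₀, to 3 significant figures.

ω₀ = 1/√(LC) = 1/√(5.09e-05 × 5.01e-10) = 6.262e+06 rad/s
f₀ = ω₀/(2π) = 997 kHz

997 kHz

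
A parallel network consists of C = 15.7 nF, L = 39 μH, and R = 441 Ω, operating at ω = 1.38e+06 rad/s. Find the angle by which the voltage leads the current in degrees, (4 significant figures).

X_L = ωL = 53.82 Ω
X_C = 1/(ωC) = 46.16 Ω
Parallel: admittances add. Y = 1/R + 1/(jωL) + jωC
Y = (0.002268 + j0.003086) S
|Y| = 0.003829 S → |Z| = 1/|Y| = 261.2 Ω, ∠Z = −∠Y = -53.69°

-53.69°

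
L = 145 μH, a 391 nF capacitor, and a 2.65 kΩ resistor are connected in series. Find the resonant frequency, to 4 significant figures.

ω₀ = 1/√(LC) = 1/√(0.000145 × 3.91e-07) = 132800 rad/s
f₀ = ω₀/(2π) = 21.14 kHz

21.14 kHz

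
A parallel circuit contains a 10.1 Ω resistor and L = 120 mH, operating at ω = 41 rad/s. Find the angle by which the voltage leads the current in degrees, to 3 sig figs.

X_L = ωL = 4.92 Ω
Parallel: admittances add. Y = 1/R + 1/(jωL)
Y = (0.0990 − j0.203) S
|Y| = 0.226 S → |Z| = 1/|Y| = 4.42 Ω, ∠Z = −∠Y = 64.0°

64.0°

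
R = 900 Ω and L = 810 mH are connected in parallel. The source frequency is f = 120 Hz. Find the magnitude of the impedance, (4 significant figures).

ω = 2πf = 754.0 rad/s
X_L = ωL = 610.7 Ω
Parallel: admittances add. Y = 1/R + 1/(jωL)
Y = (0.001111 − j0.001637) S
|Y| = 0.001979 S → |Z| = 1/|Y| = 505.4 Ω, ∠Z = −∠Y = 55.84°

505.4 Ω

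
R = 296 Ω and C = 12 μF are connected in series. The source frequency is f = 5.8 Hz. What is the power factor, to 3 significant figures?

0.128

ω = 2πf = 36.44 rad/s
X_C = 1/(ωC) = 2290 Ω
Z = 296 − j2290 Ω
|Z| = √(296² + 2290²) = 2310 Ω
∠Z = arctan(-2290/296) = -82.6°
cos φ = cos(-82.6°) = 0.128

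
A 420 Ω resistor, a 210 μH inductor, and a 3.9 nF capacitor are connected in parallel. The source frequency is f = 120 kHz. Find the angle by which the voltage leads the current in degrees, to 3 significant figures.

ω = 2πf = 754000 rad/s
X_L = ωL = 158 Ω
X_C = 1/(ωC) = 340 Ω
Parallel: admittances add. Y = 1/R + 1/(jωL) + jωC
Y = (0.00238 − j0.00338) S
|Y| = 0.00413 S → |Z| = 1/|Y| = 242 Ω, ∠Z = −∠Y = 54.8°

54.8°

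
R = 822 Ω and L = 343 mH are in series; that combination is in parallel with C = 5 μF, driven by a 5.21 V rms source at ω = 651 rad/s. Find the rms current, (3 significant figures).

X_L = ωL = 223 Ω
X_C = 1/(ωC) = 307 Ω
Branch 1 (R+jX_L): Z₁ = 822 + j223 Ω, |Z₁| = 852 Ω
Branch 2 (−jX_C): Z₂ = −j307 Ω
Parallel: Z = Z₁Z₂/(Z₁+Z₂), |Z| = 317 Ω, ∠Z = -69.0°
I = V/|Z| = 5.21/317 = 16.5 mA

16.5 mA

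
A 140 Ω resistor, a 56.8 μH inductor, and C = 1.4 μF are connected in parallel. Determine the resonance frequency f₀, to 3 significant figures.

17.8 kHz

ω₀ = 1/√(LC) = 1/√(5.68e-05 × 1.4e-06) = 112100 rad/s
f₀ = ω₀/(2π) = 17.8 kHz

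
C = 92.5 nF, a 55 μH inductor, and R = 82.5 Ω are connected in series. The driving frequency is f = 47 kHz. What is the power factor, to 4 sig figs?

ω = 2πf = 295300 rad/s
X_L = ωL = 16.24 Ω
X_C = 1/(ωC) = 36.61 Ω
Net reactance X = X_L − X_C = -20.37 Ω
Z = 82.50 − j20.37 Ω
|Z| = √(82.50² + 20.37²) = 84.98 Ω
∠Z = arctan(-20.37/82.50) = -13.87°
cos φ = cos(-13.87°) = 0.9709

0.9709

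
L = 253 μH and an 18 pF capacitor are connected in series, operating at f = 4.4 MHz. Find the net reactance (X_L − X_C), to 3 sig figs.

4980 Ω

ω = 2πf = 2.765e+07 rad/s
X_L = ωL = 6990 Ω
X_C = 1/(ωC) = 2010 Ω
X = 6990 − 2010 = 4980 Ω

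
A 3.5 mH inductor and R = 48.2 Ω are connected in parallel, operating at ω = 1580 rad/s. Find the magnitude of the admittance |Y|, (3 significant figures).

X_L = ωL = 5.53 Ω
Parallel: admittances add. Y = 1/R + 1/(jωL)
Y = (0.0207 − j0.181) S
|Y| = 0.182 S → |Z| = 1/|Y| = 5.49 Ω, ∠Z = −∠Y = 83.5°

182 mS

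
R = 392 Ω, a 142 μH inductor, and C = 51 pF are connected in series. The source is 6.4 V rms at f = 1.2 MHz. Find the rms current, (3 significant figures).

4.05 mA

ω = 2πf = 7.54e+06 rad/s
X_L = ωL = 1070 Ω
X_C = 1/(ωC) = 2600 Ω
Net reactance X = X_L − X_C = -1530 Ω
Z = 392 − j1530 Ω
|Z| = √(392² + 1530²) = 1580 Ω
I = V/|Z| = 6.4/1580 = 4.05 mA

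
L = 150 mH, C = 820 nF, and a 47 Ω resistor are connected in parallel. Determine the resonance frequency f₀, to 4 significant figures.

ω₀ = 1/√(LC) = 1/√(0.15 × 8.2e-07) = 2851 rad/s
f₀ = ω₀/(2π) = 453.8 Hz

453.8 Hz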